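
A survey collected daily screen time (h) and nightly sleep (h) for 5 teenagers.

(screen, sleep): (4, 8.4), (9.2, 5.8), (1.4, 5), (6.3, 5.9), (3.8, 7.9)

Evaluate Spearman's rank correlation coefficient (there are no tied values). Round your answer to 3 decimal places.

0.100

Rank screen: 3, 5, 1, 4, 2
Rank sleep: 5, 2, 1, 3, 4
d = rank(screen) − rank(sleep): -2, 3, 0, 1, -2; Σd² = 18
ρ = 1 − 6Σd² / [n(n²−1)] = 1 − 6×18 / (5×24) = 1 − 108/120 ≈ 0.100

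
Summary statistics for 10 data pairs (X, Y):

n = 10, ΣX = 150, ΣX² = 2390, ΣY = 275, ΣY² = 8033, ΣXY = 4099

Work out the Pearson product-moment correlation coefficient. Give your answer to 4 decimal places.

r = (nΣXY − ΣXΣY) / √[(nΣX² − (ΣX)²)(nΣY² − (ΣY)²)]
Numerator: 10×4099 − 150×275 = -260
Denominator: √[(23900 − 22500)(80330 − 75625)] = √[1400 × 4705] = 2566.5151
r = -260 / 2566.5151 ≈ -0.1013

-0.1013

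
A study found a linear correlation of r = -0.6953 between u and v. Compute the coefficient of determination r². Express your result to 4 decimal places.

0.4834

r² = (-0.6953)² = 0.4834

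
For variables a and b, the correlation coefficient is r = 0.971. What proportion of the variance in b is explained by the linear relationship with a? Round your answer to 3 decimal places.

0.943

r² = (0.971)² = 0.943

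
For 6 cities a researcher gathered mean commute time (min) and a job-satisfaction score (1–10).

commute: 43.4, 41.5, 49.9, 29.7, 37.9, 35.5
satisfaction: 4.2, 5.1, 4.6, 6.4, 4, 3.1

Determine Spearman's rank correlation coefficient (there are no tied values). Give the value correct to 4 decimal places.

Rank commute: 5, 4, 6, 1, 3, 2
Rank satisfaction: 3, 5, 4, 6, 2, 1
d = rank(commute) − rank(satisfaction): 2, -1, 2, -5, 1, 1; Σd² = 36
ρ = 1 − 6Σd² / [n(n²−1)] = 1 − 6×36 / (6×35) = 1 − 216/210 ≈ -0.0286

-0.0286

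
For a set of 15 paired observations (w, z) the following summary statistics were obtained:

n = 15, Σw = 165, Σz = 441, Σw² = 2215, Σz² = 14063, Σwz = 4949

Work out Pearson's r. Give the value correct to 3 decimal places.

r = (nΣwz − ΣwΣz) / √[(nΣw² − (Σw)²)(nΣz² − (Σz)²)]
Numerator: 15×4949 − 165×441 = 1470
Denominator: √[(33225 − 27225)(210945 − 194481)] = √[6000 × 16464] = 9939.0140
r = 1470 / 9939.0140 ≈ 0.148

0.148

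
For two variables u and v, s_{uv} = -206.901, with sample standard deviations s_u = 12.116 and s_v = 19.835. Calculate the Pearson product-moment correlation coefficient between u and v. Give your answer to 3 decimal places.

r = Cov(u,v) / (s_u · s_v) = -206.901 / (12.116 × 19.835)
  = -206.901 / 240.3209 ≈ -0.861

-0.861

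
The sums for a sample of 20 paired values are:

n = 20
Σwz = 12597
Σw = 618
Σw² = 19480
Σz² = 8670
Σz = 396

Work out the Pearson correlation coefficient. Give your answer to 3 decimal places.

0.639

r = (nΣwz − ΣwΣz) / √[(nΣw² − (Σw)²)(nΣz² − (Σz)²)]
Numerator: 20×12597 − 618×396 = 7212
Denominator: √[(389600 − 381924)(173400 − 156816)] = √[7676 × 16584] = 11282.6763
r = 7212 / 11282.6763 ≈ 0.639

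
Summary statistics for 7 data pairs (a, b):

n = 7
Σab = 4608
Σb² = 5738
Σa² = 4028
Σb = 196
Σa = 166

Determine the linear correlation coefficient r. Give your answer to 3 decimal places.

-0.265

r = (nΣab − ΣaΣb) / √[(nΣa² − (Σa)²)(nΣb² − (Σb)²)]
Numerator: 7×4608 − 166×196 = -280
Denominator: √[(28196 − 27556)(40166 − 38416)] = √[640 × 1750] = 1058.3005
r = -280 / 1058.3005 ≈ -0.265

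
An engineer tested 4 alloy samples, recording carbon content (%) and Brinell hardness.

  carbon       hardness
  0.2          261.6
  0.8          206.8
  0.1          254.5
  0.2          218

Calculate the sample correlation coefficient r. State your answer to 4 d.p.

n = 4, Σx = 1.3, Σy = 940.9, Σx² = 0.73, Σy² = 223495.05, Σxy = 286.81
nΣxy − ΣxΣy = 1147.24 − 1223.17 = -75.93
nΣx² − (Σx)² = 2.92 − 1.69 = 1.23; nΣy² − (Σy)² = 893980.2 − 885292.81 = 8687.39
r = -75.93 / √(1.23 × 8687.39) = -75.93 / 103.3706 ≈ -0.7345

-0.7345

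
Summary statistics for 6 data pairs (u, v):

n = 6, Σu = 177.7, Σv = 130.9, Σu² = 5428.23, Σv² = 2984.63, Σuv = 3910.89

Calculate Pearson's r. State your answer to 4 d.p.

r = (nΣuv − ΣuΣv) / √[(nΣu² − (Σu)²)(nΣv² − (Σv)²)]
Numerator: 6×3910.89 − 177.7×130.9 = 204.41
Denominator: √[(32569.38 − 31577.29)(17907.78 − 17134.81)] = √[992.09 × 772.97] = 875.7030
r = 204.41 / 875.7030 ≈ 0.2334

0.2334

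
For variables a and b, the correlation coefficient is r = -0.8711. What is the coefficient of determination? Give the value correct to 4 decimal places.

0.7588

r² = (-0.8711)² = 0.7588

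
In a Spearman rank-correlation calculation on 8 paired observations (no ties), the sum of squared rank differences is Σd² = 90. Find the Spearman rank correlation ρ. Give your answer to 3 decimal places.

ρ = 1 − 6Σd² / [n(n²−1)] = 1 − 6×90 / (8×63)
  = 1 − 540/504 = 1 − 1.0714 ≈ -0.071

-0.071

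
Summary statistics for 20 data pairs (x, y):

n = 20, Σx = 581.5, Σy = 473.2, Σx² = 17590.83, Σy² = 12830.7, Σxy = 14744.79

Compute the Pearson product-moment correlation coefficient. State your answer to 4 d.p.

r = (nΣxy − ΣxΣy) / √[(nΣx² − (Σx)²)(nΣy² − (Σy)²)]
Numerator: 20×14744.79 − 581.5×473.2 = 19730
Denominator: √[(351816.6 − 338142.25)(256614 − 223918.24)] = √[13674.35 × 32695.76] = 21144.5801
r = 19730 / 21144.5801 ≈ 0.9331

0.9331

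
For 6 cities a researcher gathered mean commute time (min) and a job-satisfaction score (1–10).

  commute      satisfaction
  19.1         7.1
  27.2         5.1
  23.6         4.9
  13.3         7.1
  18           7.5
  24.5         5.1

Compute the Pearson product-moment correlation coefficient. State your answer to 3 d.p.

n = 6, Σx = 125.7, Σy = 36.8, Σx² = 2762.75, Σy² = 233.1, Σxy = 744.35
nΣxy − ΣxΣy = 4466.1 − 4625.76 = -159.66
nΣx² − (Σx)² = 16576.5 − 15800.49 = 776.01; nΣy² − (Σy)² = 1398.6 − 1354.24 = 44.36
r = -159.66 / √(776.01 × 44.36) = -159.66 / 185.5365 ≈ -0.861

-0.861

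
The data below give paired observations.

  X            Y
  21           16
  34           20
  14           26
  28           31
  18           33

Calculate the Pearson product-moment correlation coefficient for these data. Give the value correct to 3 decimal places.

n = 5, ΣX = 115, ΣY = 126, ΣX² = 2901, ΣY² = 3382, ΣXY = 2842
nΣXY − ΣXΣY = 14210 − 14490 = -280
nΣX² − (ΣX)² = 14505 − 13225 = 1280; nΣY² − (ΣY)² = 16910 − 15876 = 1034
r = -280 / √(1280 × 1034) = -280 / 1150.4434 ≈ -0.243

-0.243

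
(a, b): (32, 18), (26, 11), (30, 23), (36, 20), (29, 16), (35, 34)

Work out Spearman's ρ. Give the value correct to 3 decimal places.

Rank a: 4, 1, 3, 6, 2, 5
Rank b: 3, 1, 5, 4, 2, 6
d = rank(a) − rank(b): 1, 0, -2, 2, 0, -1; Σd² = 10
ρ = 1 − 6Σd² / [n(n²−1)] = 1 − 6×10 / (6×35) = 1 − 60/210 ≈ 0.714

0.714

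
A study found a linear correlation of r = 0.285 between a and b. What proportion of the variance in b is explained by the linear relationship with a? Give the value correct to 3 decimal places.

r² = (0.285)² = 0.081

0.081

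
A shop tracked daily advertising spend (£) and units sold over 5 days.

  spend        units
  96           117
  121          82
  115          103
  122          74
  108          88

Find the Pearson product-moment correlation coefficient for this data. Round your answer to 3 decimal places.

-0.843

n = 5, Σx = 562, Σy = 464, Σx² = 63630, Σy² = 44242, Σxy = 51531
nΣxy − ΣxΣy = 257655 − 260768 = -3113
nΣx² − (Σx)² = 318150 − 315844 = 2306; nΣy² − (Σy)² = 221210 − 215296 = 5914
r = -3113 / √(2306 × 5914) = -3113 / 3692.9235 ≈ -0.843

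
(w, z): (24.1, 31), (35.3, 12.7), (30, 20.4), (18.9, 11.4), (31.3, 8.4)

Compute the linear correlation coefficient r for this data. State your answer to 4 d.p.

n = 5, Σw = 139.6, Σz = 83.9, Σw² = 4063.8, Σz² = 1738.97, Σwz = 2285.79
nΣwz − ΣwΣz = 11428.95 − 11712.44 = -283.49
nΣw² − (Σw)² = 20319 − 19488.16 = 830.84; nΣz² − (Σz)² = 8694.85 − 7039.21 = 1655.64
r = -283.49 / √(830.84 × 1655.64) = -283.49 / 1172.8478 ≈ -0.2417

-0.2417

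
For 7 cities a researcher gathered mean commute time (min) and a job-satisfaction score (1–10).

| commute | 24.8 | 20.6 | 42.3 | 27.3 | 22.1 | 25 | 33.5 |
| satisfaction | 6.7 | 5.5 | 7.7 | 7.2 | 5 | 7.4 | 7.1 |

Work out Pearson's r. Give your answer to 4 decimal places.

n = 7, Σx = 195.6, Σy = 46.6, Σx² = 5809.64, Σy² = 316.44, Σxy = 1335.08
nΣxy − ΣxΣy = 9345.56 − 9114.96 = 230.6
nΣx² − (Σx)² = 40667.48 − 38259.36 = 2408.12; nΣy² − (Σy)² = 2215.08 − 2171.56 = 43.52
r = 230.6 / √(2408.12 × 43.52) = 230.6 / 323.7304 ≈ 0.7123

0.7123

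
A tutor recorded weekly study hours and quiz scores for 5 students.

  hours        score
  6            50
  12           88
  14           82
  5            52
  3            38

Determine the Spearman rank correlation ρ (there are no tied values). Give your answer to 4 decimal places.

0.8000

Rank hours: 3, 4, 5, 2, 1
Rank score: 2, 5, 4, 3, 1
d = rank(hours) − rank(score): 1, -1, 1, -1, 0; Σd² = 4
ρ = 1 − 6Σd² / [n(n²−1)] = 1 − 6×4 / (5×24) = 1 − 24/120 ≈ 0.8000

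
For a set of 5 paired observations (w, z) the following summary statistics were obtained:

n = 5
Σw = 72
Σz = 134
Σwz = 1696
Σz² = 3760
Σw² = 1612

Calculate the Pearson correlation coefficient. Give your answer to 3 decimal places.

-0.750

r = (nΣwz − ΣwΣz) / √[(nΣw² − (Σw)²)(nΣz² − (Σz)²)]
Numerator: 5×1696 − 72×134 = -1168
Denominator: √[(8060 − 5184)(18800 − 17956)] = √[2876 × 844] = 1557.9936
r = -1168 / 1557.9936 ≈ -0.750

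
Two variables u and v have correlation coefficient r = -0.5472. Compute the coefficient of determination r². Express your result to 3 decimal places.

r² = (-0.5472)² = 0.299

0.299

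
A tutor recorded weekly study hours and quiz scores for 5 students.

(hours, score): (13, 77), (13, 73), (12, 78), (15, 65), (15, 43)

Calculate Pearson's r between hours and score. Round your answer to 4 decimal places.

-0.8194

n = 5, Σx = 68, Σy = 336, Σx² = 932, Σy² = 23416, Σxy = 4506
nΣxy − ΣxΣy = 22530 − 22848 = -318
nΣx² − (Σx)² = 4660 − 4624 = 36; nΣy² − (Σy)² = 117080 − 112896 = 4184
r = -318 / √(36 × 4184) = -318 / 388.1031 ≈ -0.8194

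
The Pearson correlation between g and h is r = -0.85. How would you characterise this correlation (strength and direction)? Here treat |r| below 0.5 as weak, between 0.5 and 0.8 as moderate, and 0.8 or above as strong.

strong negative

r = -0.85 < 0 so the relationship is negative.
|r| = 0.85, which falls in the strong range.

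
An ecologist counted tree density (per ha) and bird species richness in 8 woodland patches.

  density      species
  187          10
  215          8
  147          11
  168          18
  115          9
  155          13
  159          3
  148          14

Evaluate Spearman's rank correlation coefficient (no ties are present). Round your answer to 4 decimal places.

-0.1667

Rank density: 7, 8, 2, 6, 1, 4, 5, 3
Rank species: 4, 2, 5, 8, 3, 6, 1, 7
d = rank(density) − rank(species): 3, 6, -3, -2, -2, -2, 4, -4; Σd² = 98
ρ = 1 − 6Σd² / [n(n²−1)] = 1 − 6×98 / (8×63) = 1 − 588/504 ≈ -0.1667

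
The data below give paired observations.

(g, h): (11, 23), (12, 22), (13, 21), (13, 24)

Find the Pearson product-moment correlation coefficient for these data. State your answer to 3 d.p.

n = 4, Σg = 49, Σh = 90, Σg² = 603, Σh² = 2030, Σgh = 1102
nΣgh − ΣgΣh = 4408 − 4410 = -2
nΣg² − (Σg)² = 2412 − 2401 = 11; nΣh² − (Σh)² = 8120 − 8100 = 20
r = -2 / √(11 × 20) = -2 / 14.8324 ≈ -0.135

-0.135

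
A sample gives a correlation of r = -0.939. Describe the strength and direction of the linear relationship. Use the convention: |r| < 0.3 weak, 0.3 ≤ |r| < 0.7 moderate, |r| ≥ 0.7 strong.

strong negative

r = -0.939 < 0 so the relationship is negative.
|r| = 0.939, which falls in the strong range.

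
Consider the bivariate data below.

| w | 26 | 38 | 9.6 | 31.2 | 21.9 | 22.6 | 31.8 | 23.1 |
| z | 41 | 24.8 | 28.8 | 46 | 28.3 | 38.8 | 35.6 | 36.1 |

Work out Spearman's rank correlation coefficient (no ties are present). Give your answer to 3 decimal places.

0.048

Rank w: 5, 8, 1, 6, 2, 3, 7, 4
Rank z: 7, 1, 3, 8, 2, 6, 4, 5
d = rank(w) − rank(z): -2, 7, -2, -2, 0, -3, 3, -1; Σd² = 80
ρ = 1 − 6Σd² / [n(n²−1)] = 1 − 6×80 / (8×63) = 1 − 480/504 ≈ 0.048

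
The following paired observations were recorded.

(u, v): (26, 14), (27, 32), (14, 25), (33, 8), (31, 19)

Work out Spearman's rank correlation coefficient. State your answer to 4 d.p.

Rank u: 2, 3, 1, 5, 4
Rank v: 2, 5, 4, 1, 3
d = rank(u) − rank(v): 0, -2, -3, 4, 1; Σd² = 30
ρ = 1 − 6Σd² / [n(n²−1)] = 1 − 6×30 / (5×24) = 1 − 180/120 ≈ -0.5000

-0.5000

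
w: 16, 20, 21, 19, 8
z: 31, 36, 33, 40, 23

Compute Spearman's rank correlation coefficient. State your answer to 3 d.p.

Rank w: 2, 4, 5, 3, 1
Rank z: 2, 4, 3, 5, 1
d = rank(w) − rank(z): 0, 0, 2, -2, 0; Σd² = 8
ρ = 1 − 6Σd² / [n(n²−1)] = 1 − 6×8 / (5×24) = 1 − 48/120 ≈ 0.600

0.600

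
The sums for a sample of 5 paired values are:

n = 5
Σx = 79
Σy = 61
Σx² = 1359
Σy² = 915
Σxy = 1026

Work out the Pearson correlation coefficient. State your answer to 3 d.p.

0.452

r = (nΣxy − ΣxΣy) / √[(nΣx² − (Σx)²)(nΣy² − (Σy)²)]
Numerator: 5×1026 − 79×61 = 311
Denominator: √[(6795 − 6241)(4575 − 3721)] = √[554 × 854] = 687.8343
r = 311 / 687.8343 ≈ 0.452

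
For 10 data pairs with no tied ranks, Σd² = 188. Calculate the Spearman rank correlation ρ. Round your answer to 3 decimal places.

-0.139

ρ = 1 − 6Σd² / [n(n²−1)] = 1 − 6×188 / (10×99)
  = 1 − 1128/990 = 1 − 1.1394 ≈ -0.139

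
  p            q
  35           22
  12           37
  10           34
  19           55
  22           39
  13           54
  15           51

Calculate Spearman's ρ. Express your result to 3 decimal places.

0.000

Rank p: 7, 2, 1, 5, 6, 3, 4
Rank q: 1, 3, 2, 7, 4, 6, 5
d = rank(p) − rank(q): 6, -1, -1, -2, 2, -3, -1; Σd² = 56
ρ = 1 − 6Σd² / [n(n²−1)] = 1 − 6×56 / (7×48) = 1 − 336/336 ≈ 0.000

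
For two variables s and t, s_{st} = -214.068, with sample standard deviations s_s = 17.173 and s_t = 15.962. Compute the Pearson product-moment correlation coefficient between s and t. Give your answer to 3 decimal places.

-0.781

r = Cov(s,t) / (s_s · s_t) = -214.068 / (17.173 × 15.962)
  = -214.068 / 274.1154 ≈ -0.781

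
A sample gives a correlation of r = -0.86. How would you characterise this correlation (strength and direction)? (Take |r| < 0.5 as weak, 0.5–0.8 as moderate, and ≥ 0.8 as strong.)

r = -0.86 < 0 so the relationship is negative.
|r| = 0.86, which falls in the strong range.

strong negative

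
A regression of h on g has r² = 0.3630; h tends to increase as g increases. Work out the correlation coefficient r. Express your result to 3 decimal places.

|r| = √0.3630 = 0.602
The association is positive, so r = 0.602.

0.602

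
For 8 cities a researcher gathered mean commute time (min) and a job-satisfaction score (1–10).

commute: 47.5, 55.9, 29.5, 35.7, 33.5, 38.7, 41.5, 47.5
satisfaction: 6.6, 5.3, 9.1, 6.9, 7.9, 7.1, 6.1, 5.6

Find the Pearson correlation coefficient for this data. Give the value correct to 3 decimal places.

-0.897

n = 8, Σx = 329.8, Σy = 54.6, Σx² = 14124.24, Σy² = 383.46, Σxy = 2183.12
nΣxy − ΣxΣy = 17464.96 − 18007.08 = -542.12
nΣx² − (Σx)² = 112993.92 − 108768.04 = 4225.88; nΣy² − (Σy)² = 3067.68 − 2981.16 = 86.52
r = -542.12 / √(4225.88 × 86.52) = -542.12 / 604.6678 ≈ -0.897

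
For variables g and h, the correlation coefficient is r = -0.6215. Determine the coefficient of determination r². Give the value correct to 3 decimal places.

0.386

r² = (-0.6215)² = 0.386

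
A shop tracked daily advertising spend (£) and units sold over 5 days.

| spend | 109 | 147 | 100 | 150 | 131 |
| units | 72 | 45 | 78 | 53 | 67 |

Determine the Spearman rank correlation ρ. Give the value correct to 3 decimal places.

-0.900

Rank spend: 2, 4, 1, 5, 3
Rank units: 4, 1, 5, 2, 3
d = rank(spend) − rank(units): -2, 3, -4, 3, 0; Σd² = 38
ρ = 1 − 6Σd² / [n(n²−1)] = 1 − 6×38 / (5×24) = 1 − 228/120 ≈ -0.900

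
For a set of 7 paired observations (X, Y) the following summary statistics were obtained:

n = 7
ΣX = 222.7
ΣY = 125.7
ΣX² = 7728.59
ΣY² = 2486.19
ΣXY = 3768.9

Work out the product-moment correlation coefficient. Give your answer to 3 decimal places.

r = (nΣXY − ΣXΣY) / √[(nΣX² − (ΣX)²)(nΣY² − (ΣY)²)]
Numerator: 7×3768.9 − 222.7×125.7 = -1611.09
Denominator: √[(54100.13 − 49595.29)(17403.33 − 15800.49)] = √[4504.84 × 1602.84] = 2687.1058
r = -1611.09 / 2687.1058 ≈ -0.600

-0.600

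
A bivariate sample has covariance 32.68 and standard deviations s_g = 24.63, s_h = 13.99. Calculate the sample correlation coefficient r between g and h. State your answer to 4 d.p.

0.0948

r = Cov(g,h) / (s_g · s_h) = 32.68 / (24.63 × 13.99)
  = 32.68 / 344.5737 ≈ 0.0948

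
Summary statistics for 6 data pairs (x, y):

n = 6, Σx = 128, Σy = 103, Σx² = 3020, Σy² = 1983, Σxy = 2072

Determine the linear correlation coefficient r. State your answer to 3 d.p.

r = (nΣxy − ΣxΣy) / √[(nΣx² − (Σx)²)(nΣy² − (Σy)²)]
Numerator: 6×2072 − 128×103 = -752
Denominator: √[(18120 − 16384)(11898 − 10609)] = √[1736 × 1289] = 1495.8957
r = -752 / 1495.8957 ≈ -0.503

-0.503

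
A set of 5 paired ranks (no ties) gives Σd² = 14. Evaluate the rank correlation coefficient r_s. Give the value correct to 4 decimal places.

0.3000

ρ = 1 − 6Σd² / [n(n²−1)] = 1 − 6×14 / (5×24)
  = 1 − 84/120 = 1 − 0.70000 ≈ 0.3000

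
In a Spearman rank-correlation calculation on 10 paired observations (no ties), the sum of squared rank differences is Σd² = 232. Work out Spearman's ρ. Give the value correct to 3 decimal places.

ρ = 1 − 6Σd² / [n(n²−1)] = 1 − 6×232 / (10×99)
  = 1 − 1392/990 = 1 − 1.4061 ≈ -0.406

-0.406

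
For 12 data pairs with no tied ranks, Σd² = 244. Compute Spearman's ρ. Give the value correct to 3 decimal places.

ρ = 1 − 6Σd² / [n(n²−1)] = 1 − 6×244 / (12×143)
  = 1 − 1464/1716 = 1 − 0.8531 ≈ 0.147

0.147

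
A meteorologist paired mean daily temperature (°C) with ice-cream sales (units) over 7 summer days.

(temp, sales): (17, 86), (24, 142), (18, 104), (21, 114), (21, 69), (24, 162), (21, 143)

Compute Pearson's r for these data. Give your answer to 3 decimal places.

n = 7, Σx = 146, Σy = 820, Σx² = 3088, Σy² = 102826, Σxy = 17476
nΣxy − ΣxΣy = 122332 − 119720 = 2612
nΣx² − (Σx)² = 21616 − 21316 = 300; nΣy² − (Σy)² = 719782 − 672400 = 47382
r = 2612 / √(300 × 47382) = 2612 / 3770.2255 ≈ 0.693

0.693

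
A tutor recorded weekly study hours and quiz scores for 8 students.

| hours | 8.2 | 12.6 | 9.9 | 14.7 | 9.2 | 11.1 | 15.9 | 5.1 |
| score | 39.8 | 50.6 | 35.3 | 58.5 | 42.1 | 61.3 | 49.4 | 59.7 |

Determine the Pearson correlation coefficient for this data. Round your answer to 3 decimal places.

n = 8, Σx = 86.7, Σy = 396.7, Σx² = 1026.77, Σy² = 20347.29, Σxy = 4331.02
nΣxy − ΣxΣy = 34648.16 − 34393.89 = 254.27
nΣx² − (Σx)² = 8214.16 − 7516.89 = 697.27; nΣy² − (Σy)² = 162778.32 − 157370.89 = 5407.43
r = 254.27 / √(697.27 × 5407.43) = 254.27 / 1941.7618 ≈ 0.131

0.131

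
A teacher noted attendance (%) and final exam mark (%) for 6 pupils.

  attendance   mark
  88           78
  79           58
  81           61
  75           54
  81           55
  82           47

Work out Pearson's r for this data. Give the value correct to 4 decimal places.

n = 6, Σx = 486, Σy = 353, Σx² = 39456, Σy² = 21319, Σxy = 28746
nΣxy − ΣxΣy = 172476 − 171558 = 918
nΣx² − (Σx)² = 236736 − 236196 = 540; nΣy² − (Σy)² = 127914 − 124609 = 3305
r = 918 / √(540 × 3305) = 918 / 1335.9266 ≈ 0.6872

0.6872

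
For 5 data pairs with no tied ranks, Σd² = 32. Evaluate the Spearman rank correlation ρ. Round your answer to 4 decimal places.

ρ = 1 − 6Σd² / [n(n²−1)] = 1 − 6×32 / (5×24)
  = 1 − 192/120 = 1 − 1.60000 ≈ -0.6000

-0.6000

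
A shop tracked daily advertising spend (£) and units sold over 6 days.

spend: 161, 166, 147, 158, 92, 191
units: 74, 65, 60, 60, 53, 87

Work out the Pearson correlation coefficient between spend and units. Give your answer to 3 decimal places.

0.818

n = 6, Σx = 915, Σy = 399, Σx² = 144995, Σy² = 27279, Σxy = 62497
nΣxy − ΣxΣy = 374982 − 365085 = 9897
nΣx² − (Σx)² = 869970 − 837225 = 32745; nΣy² − (Σy)² = 163674 − 159201 = 4473
r = 9897 / √(32745 × 4473) = 9897 / 12102.4124 ≈ 0.818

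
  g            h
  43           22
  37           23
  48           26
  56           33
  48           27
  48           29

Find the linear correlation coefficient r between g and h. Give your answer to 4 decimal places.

0.8979

n = 6, Σg = 280, Σh = 160, Σg² = 13266, Σh² = 4348, Σgh = 7581
nΣgh − ΣgΣh = 45486 − 44800 = 686
nΣg² − (Σg)² = 79596 − 78400 = 1196; nΣh² − (Σh)² = 26088 − 25600 = 488
r = 686 / √(1196 × 488) = 686 / 763.9686 ≈ 0.8979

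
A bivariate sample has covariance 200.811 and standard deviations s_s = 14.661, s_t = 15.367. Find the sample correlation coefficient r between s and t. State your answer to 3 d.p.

r = Cov(s,t) / (s_s · s_t) = 200.811 / (14.661 × 15.367)
  = 200.811 / 225.2956 ≈ 0.891

0.891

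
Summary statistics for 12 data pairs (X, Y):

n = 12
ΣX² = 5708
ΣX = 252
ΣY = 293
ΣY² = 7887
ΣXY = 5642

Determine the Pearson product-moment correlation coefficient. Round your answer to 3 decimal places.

r = (nΣXY − ΣXΣY) / √[(nΣX² − (ΣX)²)(nΣY² − (ΣY)²)]
Numerator: 12×5642 − 252×293 = -6132
Denominator: √[(68496 − 63504)(94644 − 85849)] = √[4992 × 8795] = 6626.0577
r = -6132 / 6626.0577 ≈ -0.925

-0.925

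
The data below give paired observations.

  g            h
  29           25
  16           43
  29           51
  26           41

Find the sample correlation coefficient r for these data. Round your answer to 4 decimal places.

n = 4, Σg = 100, Σh = 160, Σg² = 2614, Σh² = 6756, Σgh = 3958
nΣgh − ΣgΣh = 15832 − 16000 = -168
nΣg² − (Σg)² = 10456 − 10000 = 456; nΣh² − (Σh)² = 27024 − 25600 = 1424
r = -168 / √(456 × 1424) = -168 / 805.8188 ≈ -0.2085

-0.2085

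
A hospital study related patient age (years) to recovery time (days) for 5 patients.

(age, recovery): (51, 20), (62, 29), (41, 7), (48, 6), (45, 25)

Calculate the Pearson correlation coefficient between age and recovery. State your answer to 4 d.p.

n = 5, Σx = 247, Σy = 87, Σx² = 12455, Σy² = 1951, Σxy = 4518
nΣxy − ΣxΣy = 22590 − 21489 = 1101
nΣx² − (Σx)² = 62275 − 61009 = 1266; nΣy² − (Σy)² = 9755 − 7569 = 2186
r = 1101 / √(1266 × 2186) = 1101 / 1663.5733 ≈ 0.6618

0.6618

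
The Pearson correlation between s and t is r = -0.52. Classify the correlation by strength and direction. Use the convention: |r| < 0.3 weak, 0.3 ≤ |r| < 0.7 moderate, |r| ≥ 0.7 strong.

moderate negative

r = -0.52 < 0 so the relationship is negative.
|r| = 0.52, which falls in the moderate range.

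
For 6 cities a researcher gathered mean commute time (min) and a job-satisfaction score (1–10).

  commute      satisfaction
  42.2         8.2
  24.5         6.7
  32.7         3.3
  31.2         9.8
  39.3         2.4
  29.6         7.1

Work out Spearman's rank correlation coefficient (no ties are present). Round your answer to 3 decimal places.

-0.086

Rank commute: 6, 1, 4, 3, 5, 2
Rank satisfaction: 5, 3, 2, 6, 1, 4
d = rank(commute) − rank(satisfaction): 1, -2, 2, -3, 4, -2; Σd² = 38
ρ = 1 − 6Σd² / [n(n²−1)] = 1 − 6×38 / (6×35) = 1 − 228/210 ≈ -0.086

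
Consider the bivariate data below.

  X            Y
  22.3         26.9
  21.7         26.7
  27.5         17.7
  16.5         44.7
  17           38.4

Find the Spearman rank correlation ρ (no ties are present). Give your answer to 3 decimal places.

-0.900

Rank X: 4, 3, 5, 1, 2
Rank Y: 3, 2, 1, 5, 4
d = rank(X) − rank(Y): 1, 1, 4, -4, -2; Σd² = 38
ρ = 1 − 6Σd² / [n(n²−1)] = 1 − 6×38 / (5×24) = 1 − 228/120 ≈ -0.900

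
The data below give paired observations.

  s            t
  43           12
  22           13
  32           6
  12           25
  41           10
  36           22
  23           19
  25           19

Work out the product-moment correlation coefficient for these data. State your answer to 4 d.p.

n = 8, Σs = 234, Σt = 126, Σs² = 7632, Σt² = 2280, Σst = 3408
nΣst − ΣsΣt = 27264 − 29484 = -2220
nΣs² − (Σs)² = 61056 − 54756 = 6300; nΣt² − (Σt)² = 18240 − 15876 = 2364
r = -2220 / √(6300 × 2364) = -2220 / 3859.1709 ≈ -0.5753

-0.5753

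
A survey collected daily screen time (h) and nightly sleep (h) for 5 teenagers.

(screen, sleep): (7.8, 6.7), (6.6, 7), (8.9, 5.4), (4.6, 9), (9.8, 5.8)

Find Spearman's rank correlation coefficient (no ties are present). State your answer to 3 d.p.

Rank screen: 3, 2, 4, 1, 5
Rank sleep: 3, 4, 1, 5, 2
d = rank(screen) − rank(sleep): 0, -2, 3, -4, 3; Σd² = 38
ρ = 1 − 6Σd² / [n(n²−1)] = 1 − 6×38 / (5×24) = 1 − 228/120 ≈ -0.900

-0.900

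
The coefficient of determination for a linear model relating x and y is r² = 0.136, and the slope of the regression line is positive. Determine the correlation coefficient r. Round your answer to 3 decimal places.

0.369

|r| = √0.136 = 0.369
The association is positive, so r = 0.369.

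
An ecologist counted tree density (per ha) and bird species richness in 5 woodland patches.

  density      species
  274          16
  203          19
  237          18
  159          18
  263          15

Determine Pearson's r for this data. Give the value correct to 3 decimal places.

n = 5, Σx = 1136, Σy = 86, Σx² = 266904, Σy² = 1490, Σxy = 19314
nΣxy − ΣxΣy = 96570 − 97696 = -1126
nΣx² − (Σx)² = 1334520 − 1290496 = 44024; nΣy² − (Σy)² = 7450 − 7396 = 54
r = -1126 / √(44024 × 54) = -1126 / 1541.8482 ≈ -0.730

-0.730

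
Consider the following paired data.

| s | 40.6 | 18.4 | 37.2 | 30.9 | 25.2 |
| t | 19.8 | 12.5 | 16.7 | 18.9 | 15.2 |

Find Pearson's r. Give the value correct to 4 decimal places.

0.8659

n = 5, Σs = 152.3, Σt = 83.1, Σs² = 4960.61, Σt² = 1415.43, Σst = 2622.17
nΣst − ΣsΣt = 13110.85 − 12656.13 = 454.72
nΣs² − (Σs)² = 24803.05 − 23195.29 = 1607.76; nΣt² − (Σt)² = 7077.15 − 6905.61 = 171.54
r = 454.72 / √(1607.76 × 171.54) = 454.72 / 525.1620 ≈ 0.8659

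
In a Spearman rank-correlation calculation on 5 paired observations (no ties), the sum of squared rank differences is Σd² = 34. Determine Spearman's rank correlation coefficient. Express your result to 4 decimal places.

ρ = 1 − 6Σd² / [n(n²−1)] = 1 − 6×34 / (5×24)
  = 1 − 204/120 = 1 − 1.70000 ≈ -0.7000

-0.7000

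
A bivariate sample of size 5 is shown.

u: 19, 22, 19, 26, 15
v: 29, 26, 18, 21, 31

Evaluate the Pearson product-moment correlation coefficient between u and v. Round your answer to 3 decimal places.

n = 5, Σu = 101, Σv = 125, Σu² = 2107, Σv² = 3243, Σuv = 2476
nΣuv − ΣuΣv = 12380 − 12625 = -245
nΣu² − (Σu)² = 10535 − 10201 = 334; nΣv² − (Σv)² = 16215 − 15625 = 590
r = -245 / √(334 × 590) = -245 / 443.9144 ≈ -0.552

-0.552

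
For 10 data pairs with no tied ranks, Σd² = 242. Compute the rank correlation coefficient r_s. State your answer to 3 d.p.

ρ = 1 − 6Σd² / [n(n²−1)] = 1 − 6×242 / (10×99)
  = 1 − 1452/990 = 1 − 1.4667 ≈ -0.467

-0.467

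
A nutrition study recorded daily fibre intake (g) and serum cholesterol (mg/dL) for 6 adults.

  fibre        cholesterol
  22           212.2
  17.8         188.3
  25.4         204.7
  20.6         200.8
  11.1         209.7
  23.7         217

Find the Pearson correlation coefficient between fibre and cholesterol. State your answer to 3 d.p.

n = 6, Σx = 120.6, Σy = 1232.7, Σx² = 2555.26, Σy² = 253771.55, Σxy = 24826.57
nΣxy − ΣxΣy = 148959.42 − 148663.62 = 295.8
nΣx² − (Σx)² = 15331.56 − 14544.36 = 787.2; nΣy² − (Σy)² = 1522629.3 − 1519549.29 = 3080.01
r = 295.8 / √(787.2 × 3080.01) = 295.8 / 1557.1075 ≈ 0.190

0.190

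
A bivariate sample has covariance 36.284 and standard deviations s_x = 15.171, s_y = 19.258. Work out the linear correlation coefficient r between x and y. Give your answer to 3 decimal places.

r = Cov(x,y) / (s_x · s_y) = 36.284 / (15.171 × 19.258)
  = 36.284 / 292.1631 ≈ 0.124

0.124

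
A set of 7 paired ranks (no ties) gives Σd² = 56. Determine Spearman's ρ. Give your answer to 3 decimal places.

ρ = 1 − 6Σd² / [n(n²−1)] = 1 − 6×56 / (7×48)
  = 1 − 336/336 = 1 − 1.0000 ≈ 0.000

0.000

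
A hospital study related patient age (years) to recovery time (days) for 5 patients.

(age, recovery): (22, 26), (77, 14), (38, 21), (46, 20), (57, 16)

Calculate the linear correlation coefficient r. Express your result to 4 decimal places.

n = 5, Σx = 240, Σy = 97, Σx² = 13222, Σy² = 1969, Σxy = 4280
nΣxy − ΣxΣy = 21400 − 23280 = -1880
nΣx² − (Σx)² = 66110 − 57600 = 8510; nΣy² − (Σy)² = 9845 − 9409 = 436
r = -1880 / √(8510 × 436) = -1880 / 1926.2295 ≈ -0.9760

-0.9760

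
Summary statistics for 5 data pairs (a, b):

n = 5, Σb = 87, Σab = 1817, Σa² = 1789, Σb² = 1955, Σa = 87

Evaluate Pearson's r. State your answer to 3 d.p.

r = (nΣab − ΣaΣb) / √[(nΣa² − (Σa)²)(nΣb² − (Σb)²)]
Numerator: 5×1817 − 87×87 = 1516
Denominator: √[(8945 − 7569)(9775 − 7569)] = √[1376 × 2206] = 1742.2560
r = 1516 / 1742.2560 ≈ 0.870

0.870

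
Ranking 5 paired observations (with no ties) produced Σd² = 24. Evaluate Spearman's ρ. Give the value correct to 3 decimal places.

-0.200

ρ = 1 − 6Σd² / [n(n²−1)] = 1 − 6×24 / (5×24)
  = 1 − 144/120 = 1 − 1.2000 ≈ -0.200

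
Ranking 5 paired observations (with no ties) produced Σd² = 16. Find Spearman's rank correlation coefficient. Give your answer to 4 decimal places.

ρ = 1 − 6Σd² / [n(n²−1)] = 1 − 6×16 / (5×24)
  = 1 − 96/120 = 1 − 0.80000 ≈ 0.2000

0.2000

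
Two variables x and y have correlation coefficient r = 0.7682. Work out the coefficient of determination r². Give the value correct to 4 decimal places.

r² = (0.7682)² = 0.5901

0.5901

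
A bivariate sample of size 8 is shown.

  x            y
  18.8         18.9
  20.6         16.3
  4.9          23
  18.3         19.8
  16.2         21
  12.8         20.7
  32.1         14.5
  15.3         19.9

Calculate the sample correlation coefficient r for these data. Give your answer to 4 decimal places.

n = 8, Σx = 139, Σy = 154.1, Σx² = 2827.48, Σy² = 3019.69, Σxy = 2541.22
nΣxy − ΣxΣy = 20329.76 − 21419.9 = -1090.14
nΣx² − (Σx)² = 22619.84 − 19321 = 3298.84; nΣy² − (Σy)² = 24157.52 − 23746.81 = 410.71
r = -1090.14 / √(3298.84 × 410.71) = -1090.14 / 1163.9874 ≈ -0.9366

-0.9366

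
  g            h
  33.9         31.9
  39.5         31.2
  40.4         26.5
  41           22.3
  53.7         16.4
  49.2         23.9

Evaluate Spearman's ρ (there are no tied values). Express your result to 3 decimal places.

-0.943

Rank g: 1, 2, 3, 4, 6, 5
Rank h: 6, 5, 4, 2, 1, 3
d = rank(g) − rank(h): -5, -3, -1, 2, 5, 2; Σd² = 68
ρ = 1 − 6Σd² / [n(n²−1)] = 1 − 6×68 / (6×35) = 1 − 408/210 ≈ -0.943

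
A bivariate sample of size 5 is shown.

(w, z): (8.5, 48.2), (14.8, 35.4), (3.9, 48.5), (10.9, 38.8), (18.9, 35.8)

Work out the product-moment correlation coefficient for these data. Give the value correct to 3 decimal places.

-0.891

n = 5, Σw = 57, Σz = 206.7, Σw² = 782.52, Σz² = 8715.73, Σwz = 2222.31
nΣwz − ΣwΣz = 11111.55 − 11781.9 = -670.35
nΣw² − (Σw)² = 3912.6 − 3249 = 663.6; nΣz² − (Σz)² = 43578.65 − 42724.89 = 853.76
r = -670.35 / √(663.6 × 853.76) = -670.35 / 752.6986 ≈ -0.891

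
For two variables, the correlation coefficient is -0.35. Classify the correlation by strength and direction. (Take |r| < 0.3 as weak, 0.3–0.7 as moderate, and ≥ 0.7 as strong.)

moderate negative

r = -0.35 < 0 so the relationship is negative.
|r| = 0.35, which falls in the moderate range.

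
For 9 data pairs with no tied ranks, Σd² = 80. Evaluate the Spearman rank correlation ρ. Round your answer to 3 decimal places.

0.333

ρ = 1 − 6Σd² / [n(n²−1)] = 1 − 6×80 / (9×80)
  = 1 − 480/720 = 1 − 0.6667 ≈ 0.333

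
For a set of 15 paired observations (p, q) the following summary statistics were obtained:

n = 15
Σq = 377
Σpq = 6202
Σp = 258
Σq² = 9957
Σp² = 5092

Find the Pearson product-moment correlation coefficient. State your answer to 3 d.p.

r = (nΣpq − ΣpΣq) / √[(nΣp² − (Σp)²)(nΣq² − (Σq)²)]
Numerator: 15×6202 − 258×377 = -4236
Denominator: √[(76380 − 66564)(149355 − 142129)] = √[9816 × 7226] = 8422.0197
r = -4236 / 8422.0197 ≈ -0.503

-0.503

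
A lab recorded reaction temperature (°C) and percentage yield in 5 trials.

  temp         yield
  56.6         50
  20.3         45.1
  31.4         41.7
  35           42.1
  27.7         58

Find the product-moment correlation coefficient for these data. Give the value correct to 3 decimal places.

0.089

n = 5, Σx = 171, Σy = 236.9, Σx² = 6593.9, Σy² = 11409.31, Σxy = 8135.01
nΣxy − ΣxΣy = 40675.05 − 40509.9 = 165.15
nΣx² − (Σx)² = 32969.5 − 29241 = 3728.5; nΣy² − (Σy)² = 57046.55 − 56121.61 = 924.94
r = 165.15 / √(3728.5 × 924.94) = 165.15 / 1857.0511 ≈ 0.089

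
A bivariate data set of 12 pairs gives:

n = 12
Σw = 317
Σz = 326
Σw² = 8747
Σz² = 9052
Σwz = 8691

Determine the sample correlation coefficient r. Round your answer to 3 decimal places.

0.293

r = (nΣwz − ΣwΣz) / √[(nΣw² − (Σw)²)(nΣz² − (Σz)²)]
Numerator: 12×8691 − 317×326 = 950
Denominator: √[(104964 − 100489)(108624 − 106276)] = √[4475 × 2348] = 3241.4966
r = 950 / 3241.4966 ≈ 0.293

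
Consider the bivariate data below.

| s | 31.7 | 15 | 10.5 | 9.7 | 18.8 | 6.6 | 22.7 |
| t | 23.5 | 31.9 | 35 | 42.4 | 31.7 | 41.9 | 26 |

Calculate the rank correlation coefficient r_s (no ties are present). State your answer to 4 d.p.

-0.9643

Rank s: 7, 4, 3, 2, 5, 1, 6
Rank t: 1, 4, 5, 7, 3, 6, 2
d = rank(s) − rank(t): 6, 0, -2, -5, 2, -5, 4; Σd² = 110
ρ = 1 − 6Σd² / [n(n²−1)] = 1 − 6×110 / (7×48) = 1 − 660/336 ≈ -0.9643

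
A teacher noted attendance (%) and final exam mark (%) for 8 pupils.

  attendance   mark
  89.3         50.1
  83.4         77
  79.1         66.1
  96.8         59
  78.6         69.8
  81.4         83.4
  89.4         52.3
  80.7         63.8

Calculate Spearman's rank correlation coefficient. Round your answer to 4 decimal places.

Rank attendance: 6, 5, 2, 8, 1, 4, 7, 3
Rank mark: 1, 7, 5, 3, 6, 8, 2, 4
d = rank(attendance) − rank(mark): 5, -2, -3, 5, -5, -4, 5, -1; Σd² = 130
ρ = 1 − 6Σd² / [n(n²−1)] = 1 − 6×130 / (8×63) = 1 − 780/504 ≈ -0.5476

-0.5476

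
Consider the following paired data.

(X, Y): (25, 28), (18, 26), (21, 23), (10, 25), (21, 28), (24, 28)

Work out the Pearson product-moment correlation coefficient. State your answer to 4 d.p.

0.4884

n = 6, ΣX = 119, ΣY = 158, ΣX² = 2507, ΣY² = 4182, ΣXY = 3161
nΣXY − ΣXΣY = 18966 − 18802 = 164
nΣX² − (ΣX)² = 15042 − 14161 = 881; nΣY² − (ΣY)² = 25092 − 24964 = 128
r = 164 / √(881 × 128) = 164 / 335.8095 ≈ 0.4884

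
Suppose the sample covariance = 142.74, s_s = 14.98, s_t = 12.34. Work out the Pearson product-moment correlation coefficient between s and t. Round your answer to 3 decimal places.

r = Cov(s,t) / (s_s · s_t) = 142.74 / (14.98 × 12.34)
  = 142.74 / 184.8532 ≈ 0.772

0.772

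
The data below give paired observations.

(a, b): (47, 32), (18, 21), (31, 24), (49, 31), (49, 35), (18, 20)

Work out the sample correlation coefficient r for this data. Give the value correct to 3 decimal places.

n = 6, Σa = 212, Σb = 163, Σa² = 8620, Σb² = 4627, Σab = 6220
nΣab − ΣaΣb = 37320 − 34556 = 2764
nΣa² − (Σa)² = 51720 − 44944 = 6776; nΣb² − (Σb)² = 27762 − 26569 = 1193
r = 2764 / √(6776 × 1193) = 2764 / 2843.1968 ≈ 0.972

0.972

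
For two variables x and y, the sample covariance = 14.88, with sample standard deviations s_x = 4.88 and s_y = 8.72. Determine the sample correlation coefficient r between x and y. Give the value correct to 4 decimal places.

r = Cov(x,y) / (s_x · s_y) = 14.88 / (4.88 × 8.72)
  = 14.88 / 42.5536 ≈ 0.3497

0.3497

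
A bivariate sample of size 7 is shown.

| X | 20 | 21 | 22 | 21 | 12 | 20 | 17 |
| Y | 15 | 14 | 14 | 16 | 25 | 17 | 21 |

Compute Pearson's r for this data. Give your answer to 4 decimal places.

-0.9699

n = 7, ΣX = 133, ΣY = 122, ΣX² = 2599, ΣY² = 2228, ΣXY = 2235
nΣXY − ΣXΣY = 15645 − 16226 = -581
nΣX² − (ΣX)² = 18193 − 17689 = 504; nΣY² − (ΣY)² = 15596 − 14884 = 712
r = -581 / √(504 × 712) = -581 / 599.0392 ≈ -0.9699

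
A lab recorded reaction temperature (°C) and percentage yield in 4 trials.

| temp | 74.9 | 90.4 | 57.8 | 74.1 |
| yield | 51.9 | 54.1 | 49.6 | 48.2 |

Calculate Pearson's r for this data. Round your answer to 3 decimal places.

0.715

n = 4, Σx = 297.2, Σy = 203.8, Σx² = 22613.82, Σy² = 10403.82, Σxy = 15216.45
nΣxy − ΣxΣy = 60865.8 − 60569.36 = 296.44
nΣx² − (Σx)² = 90455.28 − 88327.84 = 2127.44; nΣy² − (Σy)² = 41615.28 − 41534.44 = 80.84
r = 296.44 / √(2127.44 × 80.84) = 296.44 / 414.7074 ≈ 0.715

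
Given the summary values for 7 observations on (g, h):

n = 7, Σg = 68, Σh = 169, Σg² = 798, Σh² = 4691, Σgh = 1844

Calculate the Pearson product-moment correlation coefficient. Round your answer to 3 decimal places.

r = (nΣgh − ΣgΣh) / √[(nΣg² − (Σg)²)(nΣh² − (Σh)²)]
Numerator: 7×1844 − 68×169 = 1416
Denominator: √[(5586 − 4624)(32837 − 28561)] = √[962 × 4276] = 2028.1795
r = 1416 / 2028.1795 ≈ 0.698

0.698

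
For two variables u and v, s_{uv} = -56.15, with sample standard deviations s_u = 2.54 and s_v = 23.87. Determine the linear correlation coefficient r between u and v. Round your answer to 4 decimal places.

r = Cov(u,v) / (s_u · s_v) = -56.15 / (2.54 × 23.87)
  = -56.15 / 60.6298 ≈ -0.9261

-0.9261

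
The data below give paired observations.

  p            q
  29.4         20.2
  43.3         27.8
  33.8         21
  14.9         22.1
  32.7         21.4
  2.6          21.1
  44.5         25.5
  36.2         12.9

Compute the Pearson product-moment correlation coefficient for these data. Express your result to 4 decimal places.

n = 8, Σp = 237.4, Σq = 172, Σp² = 8470.44, Σq² = 3830.12, Σpq = 5193.08
nΣpq − ΣpΣq = 41544.64 − 40832.8 = 711.84
nΣp² − (Σp)² = 67763.52 − 56358.76 = 11404.76; nΣq² − (Σq)² = 30640.96 − 29584 = 1056.96
r = 711.84 / √(11404.76 × 1056.96) = 711.84 / 3471.9411 ≈ 0.2050

0.2050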